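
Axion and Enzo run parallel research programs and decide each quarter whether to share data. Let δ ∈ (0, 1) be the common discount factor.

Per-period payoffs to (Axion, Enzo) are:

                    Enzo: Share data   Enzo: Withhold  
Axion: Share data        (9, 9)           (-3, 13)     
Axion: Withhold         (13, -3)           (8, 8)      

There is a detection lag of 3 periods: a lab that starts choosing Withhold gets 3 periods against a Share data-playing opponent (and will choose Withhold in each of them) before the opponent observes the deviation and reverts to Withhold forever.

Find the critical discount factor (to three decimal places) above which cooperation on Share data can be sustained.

0.928

Deviating for the 3 undetected periods gains 13−9 = 4 per period over cooperation, then loses 9−8 = 1 per period forever once punishment starts.
Gain: 4(1 + δ + … + δ^2); loss: 1·δ^3/(1−δ).
No profitable deviation ⇔ 4(1−δ^3) ≤ 1·δ^3, i.e. δ^3 ≥ 4/(4+1) = 4/5.
Hence δ ≥ (4/5)^(1/3) ≈ 0.928.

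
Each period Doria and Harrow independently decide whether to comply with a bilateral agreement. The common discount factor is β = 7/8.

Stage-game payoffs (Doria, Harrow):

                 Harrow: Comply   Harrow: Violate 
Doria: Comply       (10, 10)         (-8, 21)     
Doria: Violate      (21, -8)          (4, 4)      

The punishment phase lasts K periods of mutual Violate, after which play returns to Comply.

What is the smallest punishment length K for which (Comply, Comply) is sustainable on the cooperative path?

IC: β(1−β^K)/(1−β) ≥ (21−10)/(10−4) = 11/6.
With β = 7/8: need 1 − β^K ≥ 11/6·(1−7/8)/(7/8), i.e. β^K ≤ 0.7381.
Since (7/8)^2 = 0.7656 and (7/8)^3 = 0.6699, the smallest such K is 3.

3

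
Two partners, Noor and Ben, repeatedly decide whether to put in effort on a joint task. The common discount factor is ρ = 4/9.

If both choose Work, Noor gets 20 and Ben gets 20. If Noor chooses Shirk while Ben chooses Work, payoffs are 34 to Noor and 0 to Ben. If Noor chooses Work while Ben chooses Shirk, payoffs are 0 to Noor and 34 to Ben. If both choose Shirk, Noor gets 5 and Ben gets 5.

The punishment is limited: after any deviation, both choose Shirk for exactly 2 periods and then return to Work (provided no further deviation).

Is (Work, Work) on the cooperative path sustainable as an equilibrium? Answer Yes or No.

No

A one-shot deviation gives 34 now, then 5 for 2 periods, then back to 20.
Gain from deviating: (34−20) today; loss: (20−5) in each of the next 2 periods.
No-deviation condition: (20−5)(ρ+…+ρ^2) ≥ 34−20, i.e. ρ+…+ρ^2 ≥ 14/15.
At ρ = 4/9: ρ+…+ρ^2 = 0.6420 < 0.9333.
So cooperation is not sustainable.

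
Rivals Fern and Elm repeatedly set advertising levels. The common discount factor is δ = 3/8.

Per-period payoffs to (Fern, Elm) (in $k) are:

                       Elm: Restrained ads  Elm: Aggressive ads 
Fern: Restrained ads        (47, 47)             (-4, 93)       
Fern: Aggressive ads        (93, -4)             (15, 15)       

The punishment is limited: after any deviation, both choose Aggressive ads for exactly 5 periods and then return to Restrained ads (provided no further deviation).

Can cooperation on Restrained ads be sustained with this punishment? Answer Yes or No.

A one-shot deviation gives 93 now, then 15 for 5 periods, then back to 47.
Gain from deviating: (93−47) today; loss: (47−15) in each of the next 5 periods.
No-deviation condition: (47−15)(δ+…+δ^5) ≥ 93−47, i.e. δ+…+δ^5 ≥ 23/16.
At δ = 3/8: δ+…+δ^5 = 0.5956 < 1.4375.
So cooperation is not sustainable.

No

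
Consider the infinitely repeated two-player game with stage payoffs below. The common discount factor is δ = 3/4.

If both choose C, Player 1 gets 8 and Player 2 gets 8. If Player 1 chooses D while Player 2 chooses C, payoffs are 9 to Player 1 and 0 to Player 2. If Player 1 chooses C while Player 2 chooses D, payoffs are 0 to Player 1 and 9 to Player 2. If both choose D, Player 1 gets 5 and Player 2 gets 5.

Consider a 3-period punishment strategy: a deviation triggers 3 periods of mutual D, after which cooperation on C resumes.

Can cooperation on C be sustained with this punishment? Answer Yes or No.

Yes

A one-shot deviation gives 9 now, then 5 for 3 periods, then back to 8.
Gain from deviating: (9−8) today; loss: (8−5) in each of the next 3 periods.
No-deviation condition: (8−5)(δ+…+δ^3) ≥ 9−8, i.e. δ+…+δ^3 ≥ 1/3.
At δ = 3/4: δ+…+δ^3 = 1.7344 ≥ 0.3333.
So cooperation is sustainable.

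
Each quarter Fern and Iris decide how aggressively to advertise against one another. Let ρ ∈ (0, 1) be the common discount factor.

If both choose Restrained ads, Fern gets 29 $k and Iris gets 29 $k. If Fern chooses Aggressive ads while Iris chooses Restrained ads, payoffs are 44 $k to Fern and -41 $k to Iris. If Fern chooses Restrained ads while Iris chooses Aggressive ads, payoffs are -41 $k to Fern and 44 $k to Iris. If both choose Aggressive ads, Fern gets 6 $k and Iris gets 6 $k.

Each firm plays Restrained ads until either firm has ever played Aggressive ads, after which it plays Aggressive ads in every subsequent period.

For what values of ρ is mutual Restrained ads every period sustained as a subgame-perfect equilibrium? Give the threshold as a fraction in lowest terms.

One-period gain from deviating is 44 − 29 = 15. The loss is 29 − 6 = 23 in every subsequent period, with present value 23·ρ/(1−ρ).
Deviation is unprofitable when 23·ρ/(1−ρ) ≥ 15, i.e. ρ/(1−ρ) ≥ 15/23.
Equivalently ρ ≥ 15/(15+23) = 15/38.

15/38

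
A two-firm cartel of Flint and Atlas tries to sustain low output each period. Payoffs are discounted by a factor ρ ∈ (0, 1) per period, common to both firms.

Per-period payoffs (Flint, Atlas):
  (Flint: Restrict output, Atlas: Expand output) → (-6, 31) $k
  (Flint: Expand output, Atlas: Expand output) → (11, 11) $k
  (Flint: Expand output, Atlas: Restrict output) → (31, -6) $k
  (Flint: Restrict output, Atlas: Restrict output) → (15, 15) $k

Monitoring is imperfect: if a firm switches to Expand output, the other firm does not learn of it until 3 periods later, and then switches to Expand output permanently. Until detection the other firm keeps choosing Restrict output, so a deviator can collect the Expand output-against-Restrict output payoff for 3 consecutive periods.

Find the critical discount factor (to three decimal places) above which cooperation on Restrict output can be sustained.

Deviating for the 3 undetected periods gains 31−15 = 16 per period over cooperation, then loses 15−11 = 4 per period forever once punishment starts.
Gain: 16(1 + ρ + … + ρ^2); loss: 4·ρ^3/(1−ρ).
No profitable deviation ⇔ 16(1−ρ^3) ≤ 4·ρ^3, i.e. ρ^3 ≥ 16/(16+4) = 4/5.
Hence ρ ≥ (4/5)^(1/3) ≈ 0.928.

0.928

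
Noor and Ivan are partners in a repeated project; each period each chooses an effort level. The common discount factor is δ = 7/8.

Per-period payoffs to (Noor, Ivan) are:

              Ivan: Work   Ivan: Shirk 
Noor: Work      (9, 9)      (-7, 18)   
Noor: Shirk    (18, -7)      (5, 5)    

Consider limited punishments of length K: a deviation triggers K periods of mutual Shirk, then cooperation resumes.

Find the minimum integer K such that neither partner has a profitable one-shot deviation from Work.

IC: δ(1−δ^K)/(1−δ) ≥ (18−9)/(9−5) = 9/4.
With δ = 7/8: need 1 − δ^K ≥ 9/4·(1−7/8)/(7/8), i.e. δ^K ≤ 0.6786.
Since (7/8)^2 = 0.7656 and (7/8)^3 = 0.6699, the smallest such K is 3.

3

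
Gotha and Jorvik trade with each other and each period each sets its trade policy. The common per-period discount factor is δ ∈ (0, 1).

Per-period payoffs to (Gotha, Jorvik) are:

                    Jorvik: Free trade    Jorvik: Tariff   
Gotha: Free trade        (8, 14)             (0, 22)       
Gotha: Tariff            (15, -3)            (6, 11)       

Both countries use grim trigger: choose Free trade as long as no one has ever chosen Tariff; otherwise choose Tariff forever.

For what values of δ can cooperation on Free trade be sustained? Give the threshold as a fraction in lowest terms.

For Gotha: deviation gain 15−8 = 7, per-period punishment loss 8−6 = 2. IC gives δ ≥ 7/9.
For Jorvik: gain 8, loss 3 per period, so δ ≥ 8/11.
The tighter constraint is Gotha's, so cooperation needs δ ≥ 7/9.

7/9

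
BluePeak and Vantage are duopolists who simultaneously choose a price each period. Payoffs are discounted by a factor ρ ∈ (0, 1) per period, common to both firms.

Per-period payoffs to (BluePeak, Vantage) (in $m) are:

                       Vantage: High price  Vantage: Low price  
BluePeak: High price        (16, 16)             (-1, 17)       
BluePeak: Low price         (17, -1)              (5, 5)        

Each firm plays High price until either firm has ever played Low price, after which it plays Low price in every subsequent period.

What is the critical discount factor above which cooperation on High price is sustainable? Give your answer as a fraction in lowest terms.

One-period gain from deviating is 17 − 16 = 1. The loss is 16 − 5 = 11 in every subsequent period, with present value 11·ρ/(1−ρ).
Deviation is unprofitable when 11·ρ/(1−ρ) ≥ 1, i.e. ρ/(1−ρ) ≥ 1/11.
Equivalently ρ ≥ 1/(1+11) = 1/12.

1/12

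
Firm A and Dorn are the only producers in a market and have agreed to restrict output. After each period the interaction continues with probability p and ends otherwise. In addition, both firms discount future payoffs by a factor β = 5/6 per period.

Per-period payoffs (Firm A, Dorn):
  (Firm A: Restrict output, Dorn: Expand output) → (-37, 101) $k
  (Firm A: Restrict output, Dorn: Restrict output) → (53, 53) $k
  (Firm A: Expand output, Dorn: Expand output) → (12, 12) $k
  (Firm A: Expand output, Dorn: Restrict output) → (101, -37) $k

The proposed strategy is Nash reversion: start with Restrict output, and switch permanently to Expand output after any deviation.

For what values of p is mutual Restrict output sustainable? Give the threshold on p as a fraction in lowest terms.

Expected continuation weight on next period's payoff is β·p = 5/6·p, which plays the role of the discount factor.
Cooperation requires 5/6·p ≥ (101−53)/(101−12) = 48/89, hence p ≥ 288/445.

288/445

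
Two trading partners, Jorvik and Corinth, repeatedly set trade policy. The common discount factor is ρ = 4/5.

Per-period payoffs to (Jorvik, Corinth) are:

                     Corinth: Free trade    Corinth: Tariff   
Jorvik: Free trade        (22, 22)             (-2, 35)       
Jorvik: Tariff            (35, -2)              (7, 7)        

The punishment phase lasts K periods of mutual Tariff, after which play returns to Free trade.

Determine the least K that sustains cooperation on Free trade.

No profitable deviation requires (22−7)(ρ+…+ρ^K) ≥ 35−22, i.e. ρ+…+ρ^K ≥ 13/15 ≈ 0.8667.
With ρ = 4/5, the partial sums are K=1: 0.8000, K=2: 1.4400.
K = 2 is the first length at which the sum reaches 0.8667.

2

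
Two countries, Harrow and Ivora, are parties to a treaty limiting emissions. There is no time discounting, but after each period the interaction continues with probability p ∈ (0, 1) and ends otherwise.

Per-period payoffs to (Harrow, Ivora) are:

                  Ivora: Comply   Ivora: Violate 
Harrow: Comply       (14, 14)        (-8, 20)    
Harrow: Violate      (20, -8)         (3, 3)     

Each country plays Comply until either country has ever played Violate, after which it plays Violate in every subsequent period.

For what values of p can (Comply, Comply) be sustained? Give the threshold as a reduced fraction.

6/17

Expected cooperation value is 14 + p·14 + p²·14 + … = 14/(1−p); deviation gives 20 + p·3/(1−p).
14 ≥ 20(1−p) + 3p ⇒ 17p ≥ 6 ⇒ p ≥ 6/17.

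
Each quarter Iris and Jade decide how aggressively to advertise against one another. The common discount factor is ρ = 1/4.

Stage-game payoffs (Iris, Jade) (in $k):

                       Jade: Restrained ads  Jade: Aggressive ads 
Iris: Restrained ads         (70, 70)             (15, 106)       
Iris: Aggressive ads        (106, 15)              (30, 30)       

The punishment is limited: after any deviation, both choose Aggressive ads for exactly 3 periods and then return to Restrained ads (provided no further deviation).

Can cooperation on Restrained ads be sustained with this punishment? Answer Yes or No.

No

Comparing payoff streams over the 4 periods until play realigns: cooperate → 70(1+ρ+…+ρ^3); deviate → 106 + 30(ρ+…+ρ^3).
Cooperation is sustained iff (70−30)(ρ+…+ρ^3) ≥ 106−70.
ρ+…+ρ^3 = 1/4·(1−(1/4)^3)/(1−1/4) = 0.3281, and (106−70)/(70−30) = 0.9000.
0.3281 < 0.9000, so cooperation is not sustainable.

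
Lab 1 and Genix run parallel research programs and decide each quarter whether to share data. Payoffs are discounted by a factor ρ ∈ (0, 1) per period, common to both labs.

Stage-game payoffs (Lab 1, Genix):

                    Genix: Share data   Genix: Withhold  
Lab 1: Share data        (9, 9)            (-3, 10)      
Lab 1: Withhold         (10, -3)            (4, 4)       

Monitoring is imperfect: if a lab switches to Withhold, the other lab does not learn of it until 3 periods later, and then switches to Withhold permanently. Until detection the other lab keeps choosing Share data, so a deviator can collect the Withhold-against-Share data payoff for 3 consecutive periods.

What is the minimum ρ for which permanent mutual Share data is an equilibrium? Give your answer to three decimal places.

0.550

A deviator earns 10 for 3 periods, then 4 forever; cooperating earns 9 forever. Multiplying the IC by (1−ρ):
9 ≥ 10(1−ρ^3) + 4ρ^3, so 6·ρ^3 ≥ 1 and ρ^3 ≥ 1/6.
ρ ≥ (1/6)^(1/3) ≈ 0.550.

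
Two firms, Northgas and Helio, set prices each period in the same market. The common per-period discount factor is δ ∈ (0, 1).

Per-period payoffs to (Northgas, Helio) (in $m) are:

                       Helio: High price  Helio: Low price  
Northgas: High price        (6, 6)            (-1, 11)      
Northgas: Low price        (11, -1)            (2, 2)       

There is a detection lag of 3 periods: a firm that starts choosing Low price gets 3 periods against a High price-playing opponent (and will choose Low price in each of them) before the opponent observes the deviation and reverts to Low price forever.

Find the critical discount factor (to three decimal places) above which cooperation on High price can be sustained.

0.822

Deviating for the 3 undetected periods gains 11−6 = 5 per period over cooperation, then loses 6−2 = 4 per period forever once punishment starts.
Gain: 5(1 + δ + … + δ^2); loss: 4·δ^3/(1−δ).
No profitable deviation ⇔ 5(1−δ^3) ≤ 4·δ^3, i.e. δ^3 ≥ 5/(5+4) = 5/9.
Hence δ ≥ (5/9)^(1/3) ≈ 0.822.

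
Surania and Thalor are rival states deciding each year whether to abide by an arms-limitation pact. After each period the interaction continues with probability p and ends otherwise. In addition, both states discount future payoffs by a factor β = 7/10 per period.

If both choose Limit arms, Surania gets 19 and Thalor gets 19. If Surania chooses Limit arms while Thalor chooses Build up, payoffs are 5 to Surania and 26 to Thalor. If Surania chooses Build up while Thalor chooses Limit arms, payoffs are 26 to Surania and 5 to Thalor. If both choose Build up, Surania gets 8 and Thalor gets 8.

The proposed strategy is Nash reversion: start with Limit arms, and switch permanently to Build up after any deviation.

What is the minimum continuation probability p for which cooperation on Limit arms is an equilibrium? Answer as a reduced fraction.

Expected continuation weight on next period's payoff is β·p = 7/10·p, which plays the role of the discount factor.
Cooperation requires 7/10·p ≥ (26−19)/(26−8) = 7/18, hence p ≥ 5/9.

5/9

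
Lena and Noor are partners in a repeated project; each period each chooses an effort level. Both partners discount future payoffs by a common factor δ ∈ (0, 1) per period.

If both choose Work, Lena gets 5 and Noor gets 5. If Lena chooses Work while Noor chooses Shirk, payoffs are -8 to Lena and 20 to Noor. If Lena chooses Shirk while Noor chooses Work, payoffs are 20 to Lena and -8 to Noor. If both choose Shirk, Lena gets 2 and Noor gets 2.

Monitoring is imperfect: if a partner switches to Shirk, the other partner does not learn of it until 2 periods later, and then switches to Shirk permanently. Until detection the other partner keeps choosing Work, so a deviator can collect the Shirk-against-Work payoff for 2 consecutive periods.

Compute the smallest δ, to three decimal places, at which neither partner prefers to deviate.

A deviator earns 20 for 2 periods, then 2 forever; cooperating earns 5 forever. Multiplying the IC by (1−δ):
5 ≥ 20(1−δ^2) + 2δ^2, so 18·δ^2 ≥ 15 and δ^2 ≥ 5/6.
δ ≥ (5/6)^(1/2) ≈ 0.913.

0.913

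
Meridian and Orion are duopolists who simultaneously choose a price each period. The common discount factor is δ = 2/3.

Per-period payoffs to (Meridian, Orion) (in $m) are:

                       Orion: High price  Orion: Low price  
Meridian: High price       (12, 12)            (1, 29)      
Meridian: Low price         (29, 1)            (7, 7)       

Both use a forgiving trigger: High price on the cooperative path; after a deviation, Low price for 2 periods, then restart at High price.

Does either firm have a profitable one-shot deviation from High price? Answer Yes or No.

Yes

IC: δ+…+δ^2 ≥ (29−12)/(12−7) = 17/5.
At δ = 2/3: partial sum = 1.1111 < 3.4000. Cooperation not sustainable.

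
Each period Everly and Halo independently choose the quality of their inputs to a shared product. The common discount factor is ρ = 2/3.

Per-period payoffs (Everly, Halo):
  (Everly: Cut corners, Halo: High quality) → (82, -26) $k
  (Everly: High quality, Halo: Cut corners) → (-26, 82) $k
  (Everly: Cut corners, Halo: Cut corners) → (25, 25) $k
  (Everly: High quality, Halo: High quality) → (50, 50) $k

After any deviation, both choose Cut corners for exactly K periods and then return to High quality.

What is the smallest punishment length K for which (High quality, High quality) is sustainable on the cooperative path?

Need Σ_{k=1}^{K} ρ^k ≥ (82−50)/(50−25) = 1.2800 at ρ = 2/3.
At K = 2 the sum is 1.1111 < 1.2800; at K = 3 it is 1.4074 ≥ 1.2800.
So the minimum punishment length is K = 3.

3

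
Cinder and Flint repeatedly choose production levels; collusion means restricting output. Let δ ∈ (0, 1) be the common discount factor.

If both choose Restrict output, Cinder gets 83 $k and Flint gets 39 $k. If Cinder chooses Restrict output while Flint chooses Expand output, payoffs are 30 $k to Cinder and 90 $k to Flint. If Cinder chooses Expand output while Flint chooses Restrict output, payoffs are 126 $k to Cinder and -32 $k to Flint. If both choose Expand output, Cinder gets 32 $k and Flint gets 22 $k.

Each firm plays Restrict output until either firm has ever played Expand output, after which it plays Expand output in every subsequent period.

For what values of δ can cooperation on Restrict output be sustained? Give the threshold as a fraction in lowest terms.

3/4

Cinder: cooperation gives 83 each period; deviation gives 126 once then 32 forever.
  83/(1−δ) ≥ 126 + 32δ/(1−δ) ⇒ δ ≥ 43/94.
Flint: cooperation gives 39 each period; deviation gives 90 once then 22 forever.
  δ ≥ 51/68 = 3/4.
Both must hold, so the binding constraint is Flint's: δ ≥ 3/4.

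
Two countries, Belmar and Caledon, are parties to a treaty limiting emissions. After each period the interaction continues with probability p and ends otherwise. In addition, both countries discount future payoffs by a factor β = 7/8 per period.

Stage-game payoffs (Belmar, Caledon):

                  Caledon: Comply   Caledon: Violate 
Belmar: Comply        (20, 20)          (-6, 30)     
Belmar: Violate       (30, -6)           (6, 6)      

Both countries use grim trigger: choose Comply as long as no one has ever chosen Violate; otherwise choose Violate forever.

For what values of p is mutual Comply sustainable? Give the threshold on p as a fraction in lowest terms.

Expected continuation weight on next period's payoff is β·p = 7/8·p, which plays the role of the discount factor.
Cooperation requires 7/8·p ≥ (30−20)/(30−6) = 5/12, hence p ≥ 10/21.

10/21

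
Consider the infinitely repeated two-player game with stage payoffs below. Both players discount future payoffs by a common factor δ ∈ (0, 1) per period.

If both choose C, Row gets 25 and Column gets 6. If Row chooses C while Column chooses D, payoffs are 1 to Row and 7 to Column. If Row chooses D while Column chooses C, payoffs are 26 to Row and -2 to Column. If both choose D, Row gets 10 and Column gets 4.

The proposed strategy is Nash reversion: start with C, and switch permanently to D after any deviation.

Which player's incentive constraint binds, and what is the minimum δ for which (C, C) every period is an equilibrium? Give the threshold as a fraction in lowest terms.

Row's threshold: (26−25)/(26−10) = 1/16.
Column's threshold: (7−6)/(7−4) = 1/3.
1/16 < 1/3, so Column binds and δ* = 1/3.

Column; δ ≥ 1/3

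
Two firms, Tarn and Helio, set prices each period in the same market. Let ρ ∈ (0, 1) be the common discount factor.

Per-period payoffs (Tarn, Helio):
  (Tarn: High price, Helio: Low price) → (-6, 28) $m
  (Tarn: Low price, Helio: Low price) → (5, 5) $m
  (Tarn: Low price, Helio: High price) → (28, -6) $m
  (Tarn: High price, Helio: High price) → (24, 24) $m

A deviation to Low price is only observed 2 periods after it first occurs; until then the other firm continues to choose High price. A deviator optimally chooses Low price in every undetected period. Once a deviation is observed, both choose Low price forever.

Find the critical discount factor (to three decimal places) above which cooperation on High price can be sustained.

0.417

Deviating for the 2 undetected periods gains 28−24 = 4 per period over cooperation, then loses 24−5 = 19 per period forever once punishment starts.
Gain: 4(1 + ρ + … + ρ^1); loss: 19·ρ^2/(1−ρ).
No profitable deviation ⇔ 4(1−ρ^2) ≤ 19·ρ^2, i.e. ρ^2 ≥ 4/(4+19) = 4/23.
Hence ρ ≥ (4/23)^(1/2) ≈ 0.417.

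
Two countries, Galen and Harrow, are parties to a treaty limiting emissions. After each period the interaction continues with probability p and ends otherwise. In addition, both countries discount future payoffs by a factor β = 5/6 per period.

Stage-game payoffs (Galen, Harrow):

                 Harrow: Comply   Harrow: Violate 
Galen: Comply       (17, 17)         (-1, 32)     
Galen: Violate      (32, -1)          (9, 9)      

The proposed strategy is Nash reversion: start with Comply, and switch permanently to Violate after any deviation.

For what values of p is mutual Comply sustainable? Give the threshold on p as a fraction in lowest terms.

Expected continuation weight on next period's payoff is β·p = 5/6·p, which plays the role of the discount factor.
Cooperation requires 5/6·p ≥ (32−17)/(32−9) = 15/23, hence p ≥ 18/23.

18/23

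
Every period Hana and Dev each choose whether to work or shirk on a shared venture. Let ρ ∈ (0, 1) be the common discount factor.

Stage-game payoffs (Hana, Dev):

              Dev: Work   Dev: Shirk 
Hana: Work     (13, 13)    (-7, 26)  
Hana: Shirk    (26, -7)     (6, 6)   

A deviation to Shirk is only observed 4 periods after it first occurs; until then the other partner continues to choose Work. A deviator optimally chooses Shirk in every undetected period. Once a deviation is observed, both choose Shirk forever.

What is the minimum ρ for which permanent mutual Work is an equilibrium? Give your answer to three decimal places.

A deviator earns 26 for 4 periods, then 6 forever; cooperating earns 13 forever. Multiplying the IC by (1−ρ):
13 ≥ 26(1−ρ^4) + 6ρ^4, so 20·ρ^4 ≥ 13 and ρ^4 ≥ 13/20.
ρ ≥ (13/20)^(1/4) ≈ 0.898.

0.898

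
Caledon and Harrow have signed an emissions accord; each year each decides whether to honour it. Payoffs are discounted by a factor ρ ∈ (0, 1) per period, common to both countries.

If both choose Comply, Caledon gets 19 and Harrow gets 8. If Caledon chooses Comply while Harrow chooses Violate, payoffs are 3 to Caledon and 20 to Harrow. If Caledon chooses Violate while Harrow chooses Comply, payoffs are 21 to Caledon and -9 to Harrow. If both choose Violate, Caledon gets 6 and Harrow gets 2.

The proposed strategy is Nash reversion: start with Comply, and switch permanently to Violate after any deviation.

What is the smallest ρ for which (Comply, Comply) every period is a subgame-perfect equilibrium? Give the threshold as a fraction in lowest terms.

2/3

Caledon: cooperation gives 19 each period; deviation gives 21 once then 6 forever.
  19/(1−ρ) ≥ 21 + 6ρ/(1−ρ) ⇒ ρ ≥ 2/15.
Harrow: cooperation gives 8 each period; deviation gives 20 once then 2 forever.
  ρ ≥ 12/18 = 2/3.
Both must hold, so the binding constraint is Harrow's: ρ ≥ 2/3.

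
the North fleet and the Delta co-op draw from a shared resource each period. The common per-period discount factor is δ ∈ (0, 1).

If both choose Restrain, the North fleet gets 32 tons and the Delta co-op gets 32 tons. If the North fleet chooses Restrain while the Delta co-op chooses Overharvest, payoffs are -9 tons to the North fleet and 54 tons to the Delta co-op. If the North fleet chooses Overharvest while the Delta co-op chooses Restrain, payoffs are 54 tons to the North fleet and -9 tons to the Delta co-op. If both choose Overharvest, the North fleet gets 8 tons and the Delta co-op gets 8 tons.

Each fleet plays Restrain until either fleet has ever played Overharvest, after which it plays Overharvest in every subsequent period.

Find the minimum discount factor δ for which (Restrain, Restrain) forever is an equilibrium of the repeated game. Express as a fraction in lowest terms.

32/(1−δ) ≥ 54 + 8δ/(1−δ)
32 ≥ 54 − 46δ
δ ≥ 22/46 = 11/23.

11/23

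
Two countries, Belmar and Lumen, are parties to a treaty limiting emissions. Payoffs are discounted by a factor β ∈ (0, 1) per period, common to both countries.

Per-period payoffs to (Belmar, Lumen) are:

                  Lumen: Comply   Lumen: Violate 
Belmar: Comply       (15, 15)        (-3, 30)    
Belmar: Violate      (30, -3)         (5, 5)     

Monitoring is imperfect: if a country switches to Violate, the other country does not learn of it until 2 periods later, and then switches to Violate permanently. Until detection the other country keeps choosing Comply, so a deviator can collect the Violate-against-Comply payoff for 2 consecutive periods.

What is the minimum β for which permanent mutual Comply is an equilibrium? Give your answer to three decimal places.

0.775

The best deviation is to choose Violate for all 2 undetected periods, earning 30 each, then 5 forever once detected.
Deviation value: 30(1−β^2)/(1−β) + 5β^2/(1−β); cooperation value: 15/(1−β).
IC: 15 ≥ 30(1−β^2) + 5β^2 = 30 − 25β^2.
So β^2 ≥ 15/25 = 3/5, giving β ≥ (3/5)^(1/2) ≈ 0.775.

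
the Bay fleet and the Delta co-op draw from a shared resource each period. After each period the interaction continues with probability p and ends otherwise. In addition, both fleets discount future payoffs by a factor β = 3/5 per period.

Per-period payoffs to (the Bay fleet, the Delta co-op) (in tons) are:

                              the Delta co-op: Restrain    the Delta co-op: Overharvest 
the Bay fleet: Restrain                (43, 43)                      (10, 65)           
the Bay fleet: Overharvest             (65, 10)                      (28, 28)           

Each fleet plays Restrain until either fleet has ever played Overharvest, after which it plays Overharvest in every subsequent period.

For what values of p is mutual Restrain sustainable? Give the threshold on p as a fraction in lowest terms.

With continuation probability p and discount β, the effective per-period discount factor is βp.
Grim-trigger IC: βp ≥ (65−43)/(65−28) = 22/37.
So p ≥ (22/37)/(3/5) = 110/111.

110/111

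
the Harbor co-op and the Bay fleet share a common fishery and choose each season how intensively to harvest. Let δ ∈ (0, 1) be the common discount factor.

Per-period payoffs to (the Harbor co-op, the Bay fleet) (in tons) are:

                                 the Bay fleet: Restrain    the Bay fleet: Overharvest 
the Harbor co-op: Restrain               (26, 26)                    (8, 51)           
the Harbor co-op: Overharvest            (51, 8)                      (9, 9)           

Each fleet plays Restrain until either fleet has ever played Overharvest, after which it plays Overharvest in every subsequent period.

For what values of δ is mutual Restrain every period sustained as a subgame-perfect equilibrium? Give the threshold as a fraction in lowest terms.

25/42

One-period gain from deviating is 51 − 26 = 25. The loss is 26 − 9 = 17 in every subsequent period, with present value 17·δ/(1−δ).
Deviation is unprofitable when 17·δ/(1−δ) ≥ 25, i.e. δ/(1−δ) ≥ 25/17.
Equivalently δ ≥ 25/(25+17) = 25/42.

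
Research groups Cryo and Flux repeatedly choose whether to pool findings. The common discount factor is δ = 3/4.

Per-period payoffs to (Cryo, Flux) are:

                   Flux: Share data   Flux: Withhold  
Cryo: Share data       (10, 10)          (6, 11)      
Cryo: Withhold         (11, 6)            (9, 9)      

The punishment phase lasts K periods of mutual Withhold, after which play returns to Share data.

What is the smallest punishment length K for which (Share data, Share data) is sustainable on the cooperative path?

2

IC: δ(1−δ^K)/(1−δ) ≥ (11−10)/(10−9) = 1.
With δ = 3/4: need 1 − δ^K ≥ 1·(1−3/4)/(3/4), i.e. δ^K ≤ 0.6667.
Since (3/4)^1 = 0.7500 and (3/4)^2 = 0.5625, the smallest such K is 2.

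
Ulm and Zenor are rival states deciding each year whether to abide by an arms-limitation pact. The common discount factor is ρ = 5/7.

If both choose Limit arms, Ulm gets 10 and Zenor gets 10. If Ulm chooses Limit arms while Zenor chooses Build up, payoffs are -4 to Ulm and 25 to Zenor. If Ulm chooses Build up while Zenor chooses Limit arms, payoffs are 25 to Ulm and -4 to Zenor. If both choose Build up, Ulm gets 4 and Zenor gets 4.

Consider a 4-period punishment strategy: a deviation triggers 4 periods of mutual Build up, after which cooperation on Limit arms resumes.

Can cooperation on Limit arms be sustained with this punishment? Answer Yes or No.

Comparing payoff streams over the 5 periods until play realigns: cooperate → 10(1+ρ+…+ρ^4); deviate → 25 + 4(ρ+…+ρ^4).
Cooperation is sustained iff (10−4)(ρ+…+ρ^4) ≥ 25−10.
ρ+…+ρ^4 = 5/7·(1−(5/7)^4)/(1−5/7) = 1.8492, and (25−10)/(10−4) = 2.5000.
1.8492 < 2.5000, so cooperation is not sustainable.

No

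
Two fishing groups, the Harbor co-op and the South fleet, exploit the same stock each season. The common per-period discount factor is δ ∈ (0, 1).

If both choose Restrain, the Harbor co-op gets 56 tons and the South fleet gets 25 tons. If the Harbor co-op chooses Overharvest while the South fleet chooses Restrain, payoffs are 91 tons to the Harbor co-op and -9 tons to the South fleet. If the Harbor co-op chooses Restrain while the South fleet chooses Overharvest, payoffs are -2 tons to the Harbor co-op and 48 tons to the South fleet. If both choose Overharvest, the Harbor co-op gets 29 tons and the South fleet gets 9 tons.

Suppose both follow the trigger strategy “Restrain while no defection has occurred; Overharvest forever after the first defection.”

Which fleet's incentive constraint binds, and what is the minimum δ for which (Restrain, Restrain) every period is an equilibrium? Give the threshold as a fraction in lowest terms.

the South fleet; δ ≥ 23/39

the Harbor co-op: cooperation gives 56 each period; deviation gives 91 once then 29 forever.
  56/(1−δ) ≥ 91 + 29δ/(1−δ) ⇒ δ ≥ 35/62.
the South fleet: cooperation gives 25 each period; deviation gives 48 once then 9 forever.
  δ ≥ 23/39.
Both must hold, so the binding constraint is the South fleet's: δ ≥ 23/39.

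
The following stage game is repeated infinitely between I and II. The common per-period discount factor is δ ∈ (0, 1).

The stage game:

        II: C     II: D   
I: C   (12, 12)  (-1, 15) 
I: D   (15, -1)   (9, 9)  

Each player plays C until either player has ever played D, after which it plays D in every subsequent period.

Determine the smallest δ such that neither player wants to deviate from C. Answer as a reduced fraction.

Cooperation forever yields 12 each period: 12/(1−δ).
Deviating yields 15 once, then 9 forever: 15 + 9δ/(1−δ).
No profitable deviation requires 12/(1−δ) ≥ 15 + 9δ/(1−δ).
Multiplying by (1−δ): 12 ≥ 15(1−δ) + 9δ = 15 − 6δ.
So 6δ ≥ 3, i.e. δ ≥ 3/6 = 1/2.

1/2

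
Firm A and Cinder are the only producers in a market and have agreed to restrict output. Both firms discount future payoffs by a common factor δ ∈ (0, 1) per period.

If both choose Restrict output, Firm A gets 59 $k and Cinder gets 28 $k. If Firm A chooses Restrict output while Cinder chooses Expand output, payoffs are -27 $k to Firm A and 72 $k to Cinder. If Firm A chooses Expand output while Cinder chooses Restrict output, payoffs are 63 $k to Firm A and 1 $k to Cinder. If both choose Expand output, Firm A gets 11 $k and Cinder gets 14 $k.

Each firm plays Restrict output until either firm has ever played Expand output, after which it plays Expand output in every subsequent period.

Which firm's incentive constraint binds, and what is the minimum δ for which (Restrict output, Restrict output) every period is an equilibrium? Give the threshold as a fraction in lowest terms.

For Firm A: deviation gain 63−59 = 4, per-period punishment loss 59−11 = 48. IC gives δ ≥ 4/52 = 1/13.
For Cinder: gain 44, loss 14 per period, so δ ≥ 44/58 = 22/29.
The tighter constraint is Cinder's, so cooperation needs δ ≥ 22/29.

Cinder; δ ≥ 22/29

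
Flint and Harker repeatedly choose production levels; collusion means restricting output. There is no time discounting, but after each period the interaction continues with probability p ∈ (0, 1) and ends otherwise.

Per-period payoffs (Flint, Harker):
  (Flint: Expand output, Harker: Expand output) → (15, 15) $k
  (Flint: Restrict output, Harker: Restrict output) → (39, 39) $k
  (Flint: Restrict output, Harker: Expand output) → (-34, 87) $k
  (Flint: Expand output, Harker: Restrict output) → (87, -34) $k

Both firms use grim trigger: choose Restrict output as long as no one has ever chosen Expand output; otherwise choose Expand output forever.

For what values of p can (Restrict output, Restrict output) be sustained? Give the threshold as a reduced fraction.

2/3

Expected cooperation value is 39 + p·39 + p²·39 + … = 39/(1−p); deviation gives 87 + p·15/(1−p).
39 ≥ 87(1−p) + 15p ⇒ 72p ≥ 48 ⇒ p ≥ 48/72 = 2/3.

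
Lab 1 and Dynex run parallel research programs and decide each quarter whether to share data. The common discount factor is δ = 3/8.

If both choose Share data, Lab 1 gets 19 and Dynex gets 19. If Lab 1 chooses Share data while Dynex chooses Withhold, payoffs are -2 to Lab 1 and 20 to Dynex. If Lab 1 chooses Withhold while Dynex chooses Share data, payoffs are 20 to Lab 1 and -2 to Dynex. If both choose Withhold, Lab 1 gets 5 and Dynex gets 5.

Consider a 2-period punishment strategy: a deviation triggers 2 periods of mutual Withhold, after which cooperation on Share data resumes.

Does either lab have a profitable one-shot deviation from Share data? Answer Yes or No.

A one-shot deviation gives 20 now, then 5 for 2 periods, then back to 19.
Gain from deviating: (20−19) today; loss: (19−5) in each of the next 2 periods.
No-deviation condition: (19−5)(δ+…+δ^2) ≥ 20−19, i.e. δ+…+δ^2 ≥ 1/14.
At δ = 3/8: δ+…+δ^2 = 0.5156 ≥ 0.0714.
So cooperation is sustainable.

No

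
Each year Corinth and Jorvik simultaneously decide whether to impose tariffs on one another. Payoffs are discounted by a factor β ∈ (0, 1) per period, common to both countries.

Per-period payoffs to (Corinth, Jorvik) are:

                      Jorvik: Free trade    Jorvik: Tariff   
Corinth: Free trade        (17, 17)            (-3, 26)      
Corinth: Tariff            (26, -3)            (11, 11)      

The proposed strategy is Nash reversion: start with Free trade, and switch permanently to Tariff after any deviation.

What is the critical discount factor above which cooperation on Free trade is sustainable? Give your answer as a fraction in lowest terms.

3/5

Cooperation forever yields 17 each period: 17/(1−β).
Deviating yields 26 once, then 11 forever: 26 + 11β/(1−β).
No profitable deviation requires 17/(1−β) ≥ 26 + 11β/(1−β).
Multiplying by (1−β): 17 ≥ 26(1−β) + 11β = 26 − 15β.
So 15β ≥ 9, i.e. β ≥ 9/15 = 3/5.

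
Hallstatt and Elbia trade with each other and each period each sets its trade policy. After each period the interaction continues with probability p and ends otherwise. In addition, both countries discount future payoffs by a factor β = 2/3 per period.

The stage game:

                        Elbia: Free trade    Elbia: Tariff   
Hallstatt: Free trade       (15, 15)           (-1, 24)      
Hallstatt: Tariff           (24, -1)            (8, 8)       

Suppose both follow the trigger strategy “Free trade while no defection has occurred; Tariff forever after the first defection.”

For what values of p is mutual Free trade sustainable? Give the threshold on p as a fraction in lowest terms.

27/32

Expected continuation weight on next period's payoff is β·p = 2/3·p, which plays the role of the discount factor.
Cooperation requires 2/3·p ≥ (24−15)/(24−8) = 9/16, hence p ≥ 27/32.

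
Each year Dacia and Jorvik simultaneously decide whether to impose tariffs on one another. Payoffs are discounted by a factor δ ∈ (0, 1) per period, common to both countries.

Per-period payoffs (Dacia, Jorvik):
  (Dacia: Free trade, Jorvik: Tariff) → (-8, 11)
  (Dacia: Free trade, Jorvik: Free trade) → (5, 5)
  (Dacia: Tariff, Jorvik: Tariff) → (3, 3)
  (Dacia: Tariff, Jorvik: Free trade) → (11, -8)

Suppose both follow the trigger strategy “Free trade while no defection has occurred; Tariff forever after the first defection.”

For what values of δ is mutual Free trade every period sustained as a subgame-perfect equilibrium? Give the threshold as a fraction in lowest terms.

3/4

Under grim trigger the critical discount factor is (T−C)/(T−P) with T = 11, C = 5, P = 3.
δ* = (11−5)/(11−3) = 6/8 = 3/4.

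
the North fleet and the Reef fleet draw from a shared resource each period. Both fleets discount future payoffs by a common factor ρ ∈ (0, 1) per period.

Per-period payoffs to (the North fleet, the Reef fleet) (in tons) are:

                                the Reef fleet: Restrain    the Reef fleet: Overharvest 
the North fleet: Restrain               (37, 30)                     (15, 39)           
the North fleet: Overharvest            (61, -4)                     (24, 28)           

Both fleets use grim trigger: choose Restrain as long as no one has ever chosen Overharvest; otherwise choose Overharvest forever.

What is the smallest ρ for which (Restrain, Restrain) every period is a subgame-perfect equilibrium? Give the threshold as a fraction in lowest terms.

For the North fleet: deviation gain 61−37 = 24, per-period punishment loss 37−24 = 13. IC gives ρ ≥ 24/37.
For the Reef fleet: gain 9, loss 2 per period, so ρ ≥ 9/11.
The tighter constraint is the Reef fleet's, so cooperation needs ρ ≥ 9/11.

9/11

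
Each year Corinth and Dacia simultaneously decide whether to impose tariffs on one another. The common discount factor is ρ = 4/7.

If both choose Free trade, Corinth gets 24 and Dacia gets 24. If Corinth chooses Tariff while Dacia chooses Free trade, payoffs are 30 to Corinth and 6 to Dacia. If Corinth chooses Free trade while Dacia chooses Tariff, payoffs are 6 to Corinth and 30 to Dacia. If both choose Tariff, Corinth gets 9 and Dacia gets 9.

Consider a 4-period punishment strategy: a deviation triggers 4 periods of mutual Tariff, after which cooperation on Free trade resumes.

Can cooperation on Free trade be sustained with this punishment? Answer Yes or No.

Comparing payoff streams over the 5 periods until play realigns: cooperate → 24(1+ρ+…+ρ^4); deviate → 30 + 9(ρ+…+ρ^4).
Cooperation is sustained iff (24−9)(ρ+…+ρ^4) ≥ 30−24.
ρ+…+ρ^4 = 4/7·(1−(4/7)^4)/(1−4/7) = 1.1912, and (30−24)/(24−9) = 0.4000.
1.1912 ≥ 0.4000, so cooperation is sustainable.

Yes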